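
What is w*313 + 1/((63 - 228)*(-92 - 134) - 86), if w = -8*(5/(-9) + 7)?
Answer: -5403211319/334836 ≈ -16137.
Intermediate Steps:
w = -464/9 (w = -8*(5*(-⅑) + 7) = -8*(-5/9 + 7) = -8*58/9 = -464/9 ≈ -51.556)
w*313 + 1/((63 - 228)*(-92 - 134) - 86) = -464/9*313 + 1/((63 - 228)*(-92 - 134) - 86) = -145232/9 + 1/(-165*(-226) - 86) = -145232/9 + 1/(37290 - 86) = -145232/9 + 1/37204 = -5403211319/334836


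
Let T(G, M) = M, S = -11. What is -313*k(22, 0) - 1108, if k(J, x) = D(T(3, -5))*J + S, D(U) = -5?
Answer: 36765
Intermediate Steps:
k(J, x) = -11 - 5*J (k(J, x) = -5*J - 11 = -11 - 5*J)
-313*k(22, 0) - 1108 = -313*(-11 - 5*22) - 1108 = -313*(-11 - 110) - 1108 = -313*(-121) - 1108 = 37873 - 1108 = 36765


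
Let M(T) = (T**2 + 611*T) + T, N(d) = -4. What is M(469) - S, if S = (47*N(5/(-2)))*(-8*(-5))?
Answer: 514509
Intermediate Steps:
M(T) = T**2 + 612*T
S = -7520 (S = (47*(-4))*(-8*(-5)) = -188*40 = -7520)
M(469) - S = 469*(612 + 469) - 1*(-7520) = 469*1081 + 7520 = 506989 + 7520 = 514509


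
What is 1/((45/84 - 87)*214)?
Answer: -14/259047 ≈ -5.4044e-5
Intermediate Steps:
1/((45/84 - 87)*214) = 1/((45*(1/84) - 87)*214) = 1/((15/28 - 87)*214) = 1/(-2421/28*214) = 1/(-259047/14) = -14/259047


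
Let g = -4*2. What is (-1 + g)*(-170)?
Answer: 1530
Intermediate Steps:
g = -8
(-1 + g)*(-170) = (-1 - 8)*(-170) = -9*(-170) = 1530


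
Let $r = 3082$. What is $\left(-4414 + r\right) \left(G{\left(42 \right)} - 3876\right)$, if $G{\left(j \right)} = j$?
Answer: $5106888$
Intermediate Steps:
$\left(-4414 + r\right) \left(G{\left(42 \right)} - 3876\right) = \left(-4414 + 3082\right) \left(42 - 3876\right) = \left(-1332\right) \left(-3834\right) = 5106888$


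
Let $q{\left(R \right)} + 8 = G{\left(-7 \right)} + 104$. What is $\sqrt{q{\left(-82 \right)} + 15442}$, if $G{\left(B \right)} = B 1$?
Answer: $\sqrt{15531} \approx 124.62$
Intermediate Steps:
$G{\left(B \right)} = B$
$q{\left(R \right)} = 89$ ($q{\left(R \right)} = -8 + \left(-7 + 104\right) = -8 + 97 = 89$)
$\sqrt{q{\left(-82 \right)} + 15442} = \sqrt{89 + 15442} = \sqrt{15531}$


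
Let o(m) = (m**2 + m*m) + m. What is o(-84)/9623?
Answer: 14028/9623 ≈ 1.4578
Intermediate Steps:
o(m) = m + 2*m**2 (o(m) = (m**2 + m**2) + m = 2*m**2 + m = m + 2*m**2)
o(-84)/9623 = -84*(1 + 2*(-84))/9623 = -84*(1 - 168)*(1/9623) = -84*(-167)*(1/9623) = 14028*(1/9623) = 14028/9623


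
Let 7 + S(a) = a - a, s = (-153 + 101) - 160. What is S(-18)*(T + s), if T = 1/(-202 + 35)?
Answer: 247835/167 ≈ 1484.0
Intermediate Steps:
s = -212 (s = -52 - 160 = -212)
S(a) = -7 (S(a) = -7 + (a - a) = -7 + 0 = -7)
T = -1/167 (T = 1/(-167) = -1/167 ≈ -0.0059880)
S(-18)*(T + s) = -7*(-1/167 - 212) = -7*(-35405/167) = 247835/167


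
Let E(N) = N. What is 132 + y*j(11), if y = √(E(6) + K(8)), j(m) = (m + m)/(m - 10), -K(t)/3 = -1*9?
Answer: 132 + 22*√33 ≈ 258.38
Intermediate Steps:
K(t) = 27 (K(t) = -(-3)*9 = -3*(-9) = 27)
j(m) = 2*m/(-10 + m) (j(m) = (2*m)/(-10 + m) = 2*m/(-10 + m))
y = √33 (y = √(6 + 27) = √33 ≈ 5.7446)
132 + y*j(11) = 132 + √33*(2*11/(-10 + 11)) = 132 + √33*(2*11/1) = 132 + √33*(2*11*1) = 132 + √33*22 = 132 + 22*√33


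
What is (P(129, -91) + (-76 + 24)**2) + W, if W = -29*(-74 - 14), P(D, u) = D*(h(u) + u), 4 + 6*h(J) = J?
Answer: -17051/2 ≈ -8525.5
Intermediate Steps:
h(J) = -2/3 + J/6
P(D, u) = D*(-2/3 + 7*u/6) (P(D, u) = D*((-2/3 + u/6) + u) = D*(-2/3 + 7*u/6))
W = 2552 (W = -29*(-88) = 2552)
(P(129, -91) + (-76 + 24)**2) + W = ((1/6)*129*(-4 + 7*(-91)) + (-76 + 24)**2) + 2552 = ((1/6)*129*(-4 - 637) + (-52)**2) + 2552 = ((1/6)*129*(-641) + 2704) + 2552 = (-27563/2 + 2704) + 2552 = -22155/2 + 2552 = -17051/2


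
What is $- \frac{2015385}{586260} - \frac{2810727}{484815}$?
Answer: $- \frac{58331237551}{6316169820} \approx -9.2352$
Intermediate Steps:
$- \frac{2015385}{586260} - \frac{2810727}{484815} = \left(-2015385\right) \frac{1}{586260} - \frac{936909}{161605} = - \frac{134359}{39084} - \frac{936909}{161605} = - \frac{58331237551}{6316169820}$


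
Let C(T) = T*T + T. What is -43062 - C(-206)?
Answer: -85292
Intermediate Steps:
C(T) = T + T² (C(T) = T² + T = T + T²)
-43062 - C(-206) = -43062 - (-206)*(1 - 206) = -43062 - (-206)*(-205) = -43062 - 1*42230 = -43062 - 42230 = -85292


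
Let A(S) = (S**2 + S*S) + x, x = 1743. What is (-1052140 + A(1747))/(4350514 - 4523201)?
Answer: -5053621/172687 ≈ -29.265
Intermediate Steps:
A(S) = 1743 + 2*S**2 (A(S) = (S**2 + S*S) + 1743 = (S**2 + S**2) + 1743 = 2*S**2 + 1743 = 1743 + 2*S**2)
(-1052140 + A(1747))/(4350514 - 4523201) = (-1052140 + (1743 + 2*1747**2))/(4350514 - 4523201) = (-1052140 + (1743 + 2*3052009))/(-172687) = (-1052140 + (1743 + 6104018))*(-1/172687) = (-1052140 + 6105761)*(-1/172687) = 5053621*(-1/172687) = -5053621/172687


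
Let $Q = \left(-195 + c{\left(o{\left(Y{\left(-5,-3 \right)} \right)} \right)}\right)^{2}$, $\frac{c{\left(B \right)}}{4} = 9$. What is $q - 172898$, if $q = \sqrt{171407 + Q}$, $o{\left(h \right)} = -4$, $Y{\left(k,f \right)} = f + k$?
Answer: $-172898 + 4 \sqrt{12293} \approx -1.7245 \cdot 10^{5}$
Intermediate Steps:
$c{\left(B \right)} = 36$ ($c{\left(B \right)} = 4 \cdot 9 = 36$)
$Q = 25281$ ($Q = \left(-195 + 36\right)^{2} = \left(-159\right)^{2} = 25281$)
$q = 4 \sqrt{12293}$ ($q = \sqrt{171407 + 25281} = \sqrt{196688} = 4 \sqrt{12293} \approx 443.5$)
$q - 172898 = 4 \sqrt{12293} - 172898 = -172898 + 4 \sqrt{12293}$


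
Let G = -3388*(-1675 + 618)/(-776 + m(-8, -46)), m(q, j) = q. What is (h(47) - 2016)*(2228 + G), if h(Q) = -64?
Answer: 4866680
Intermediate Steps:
G = -18271/4 (G = -3388*(-1675 + 618)/(-776 - 8) = -3388/((-784/(-1057))) = -3388/((-784*(-1/1057))) = -3388/112/151 = -3388*151/112 = -18271/4 ≈ -4567.8)
(h(47) - 2016)*(2228 + G) = (-64 - 2016)*(2228 - 18271/4) = -2080*(-9359/4) = 4866680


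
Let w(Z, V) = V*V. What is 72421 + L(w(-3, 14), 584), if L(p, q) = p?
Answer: 72617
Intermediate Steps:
w(Z, V) = V²
72421 + L(w(-3, 14), 584) = 72421 + 14² = 72421 + 196 = 72617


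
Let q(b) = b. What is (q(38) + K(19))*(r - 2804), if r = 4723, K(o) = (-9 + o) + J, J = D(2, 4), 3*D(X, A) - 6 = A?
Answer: 295526/3 ≈ 98509.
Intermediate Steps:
D(X, A) = 2 + A/3
J = 10/3 (J = 2 + (1/3)*4 = 2 + 4/3 = 10/3 ≈ 3.3333)
K(o) = -17/3 + o (K(o) = (-9 + o) + 10/3 = -17/3 + o)
(q(38) + K(19))*(r - 2804) = (38 + (-17/3 + 19))*(4723 - 2804) = (38 + 40/3)*1919 = (154/3)*1919 = 295526/3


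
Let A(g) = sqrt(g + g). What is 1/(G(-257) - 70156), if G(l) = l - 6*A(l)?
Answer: I/(3*(-23471*I + 2*sqrt(514))) ≈ -1.4202e-5 + 2.7436e-8*I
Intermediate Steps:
A(g) = sqrt(2)*sqrt(g) (A(g) = sqrt(2*g) = sqrt(2)*sqrt(g))
G(l) = l - 6*sqrt(2)*sqrt(l)
1/(G(-257) - 70156) = 1/((-257 - 6*sqrt(2)*sqrt(-257)) - 70156) = 1/((-257 - 6*sqrt(2)*I*sqrt(257)) - 70156) = 1/((-257 - 6*I*sqrt(514)) - 70156) = 1/(-70413 - 6*I*sqrt(514))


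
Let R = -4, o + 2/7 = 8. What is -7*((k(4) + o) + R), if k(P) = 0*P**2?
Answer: -26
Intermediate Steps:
o = 54/7 (o = -2/7 + 8 = 54/7 ≈ 7.7143)
k(P) = 0
-7*((k(4) + o) + R) = -7*((0 + 54/7) - 4) = -7*(54/7 - 4) = -7*26/7 = -26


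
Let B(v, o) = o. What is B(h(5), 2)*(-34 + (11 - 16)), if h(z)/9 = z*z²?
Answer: -78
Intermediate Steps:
h(z) = 9*z³ (h(z) = 9*(z*z²) = 9*z³)
B(h(5), 2)*(-34 + (11 - 16)) = 2*(-34 + (11 - 16)) = 2*(-34 - 5) = 2*(-39) = -78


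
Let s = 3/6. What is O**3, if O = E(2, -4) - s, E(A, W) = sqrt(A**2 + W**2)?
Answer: -241/8 + 83*sqrt(5)/2 ≈ 62.672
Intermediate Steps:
s = 1/2 (s = 3*(1/6) = 1/2 ≈ 0.50000)
O = -1/2 + 2*sqrt(5) (O = sqrt(2**2 + (-4)**2) - 1*1/2 = sqrt(4 + 16) - 1/2 = sqrt(20) - 1/2 = 2*sqrt(5) - 1/2 = -1/2 + 2*sqrt(5) ≈ 3.9721)
O**3 = (-1/2 + 2*sqrt(5))**3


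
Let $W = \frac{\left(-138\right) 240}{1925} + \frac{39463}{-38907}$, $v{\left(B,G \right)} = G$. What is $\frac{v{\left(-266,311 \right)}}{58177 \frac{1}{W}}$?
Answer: $- \frac{7716001123}{79222238865} \approx -0.097397$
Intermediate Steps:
$W = - \frac{24810293}{1361745}$ ($W = \left(-33120\right) \frac{1}{1925} + 39463 \left(- \frac{1}{38907}\right) = - \frac{6624}{385} - \frac{39463}{38907} = - \frac{24810293}{1361745} \approx -18.219$)
$\frac{v{\left(-266,311 \right)}}{58177 \frac{1}{W}} = \frac{311}{58177 \frac{1}{- \frac{24810293}{1361745}}} = \frac{311}{58177 \left(- \frac{1361745}{24810293}\right)} = \frac{311}{- \frac{79222238865}{24810293}} = 311 \left(- \frac{24810293}{79222238865}\right) = - \frac{7716001123}{79222238865}$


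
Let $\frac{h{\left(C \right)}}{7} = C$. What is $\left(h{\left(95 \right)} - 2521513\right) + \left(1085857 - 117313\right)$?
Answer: $-1552304$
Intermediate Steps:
$h{\left(C \right)} = 7 C$
$\left(h{\left(95 \right)} - 2521513\right) + \left(1085857 - 117313\right) = \left(7 \cdot 95 - 2521513\right) + \left(1085857 - 117313\right) = \left(665 - 2521513\right) + 968544 = -2520848 + 968544 = -1552304$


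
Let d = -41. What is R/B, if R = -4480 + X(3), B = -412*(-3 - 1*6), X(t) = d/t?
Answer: -13481/11124 ≈ -1.2119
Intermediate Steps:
X(t) = -41/t
B = 3708 (B = -412*(-3 - 6) = -412*(-9) = 3708)
R = -13481/3 (R = -4480 - 41/3 = -13481/3 ≈ -4493.7)
R/B = -13481/3/3708 = -13481/3*1/3708 = -13481/11124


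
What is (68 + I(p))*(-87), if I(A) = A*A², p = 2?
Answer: -6612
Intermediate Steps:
I(A) = A³
(68 + I(p))*(-87) = (68 + 2³)*(-87) = (68 + 8)*(-87) = 76*(-87) = -6612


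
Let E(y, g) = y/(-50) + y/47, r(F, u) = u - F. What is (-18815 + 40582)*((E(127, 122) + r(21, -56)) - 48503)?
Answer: -2484977727773/2350 ≈ -1.0574e+9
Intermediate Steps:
E(y, g) = 3*y/2350 (E(y, g) = y*(-1/50) + y*(1/47) = -y/50 + y/47 = 3*y/2350)
(-18815 + 40582)*((E(127, 122) + r(21, -56)) - 48503) = (-18815 + 40582)*(((3/2350)*127 + (-56 - 1*21)) - 48503) = 21767*((381/2350 + (-56 - 21)) - 48503) = 21767*((381/2350 - 77) - 48503) = 21767*(-180569/2350 - 48503) = 21767*(-114162619/2350) = -2484977727773/2350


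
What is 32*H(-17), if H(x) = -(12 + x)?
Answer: 160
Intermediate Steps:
H(x) = -12 - x
32*H(-17) = 32*(-12 - 1*(-17)) = 32*(-12 + 17) = 32*5 = 160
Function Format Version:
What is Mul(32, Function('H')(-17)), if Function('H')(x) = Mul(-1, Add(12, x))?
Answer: 160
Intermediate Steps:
Function('H')(x) = Add(-12, Mul(-1, x))
Mul(32, Function('H')(-17)) = Mul(32, Add(-12, Mul(-1, -17))) = Mul(32, Add(-12, 17)) = Mul(32, 5) = 160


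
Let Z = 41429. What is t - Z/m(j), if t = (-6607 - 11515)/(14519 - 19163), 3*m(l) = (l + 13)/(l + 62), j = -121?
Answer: -315297997/4644 ≈ -67894.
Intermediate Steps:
m(l) = (13 + l)/(3*(62 + l)) (m(l) = ((l + 13)/(l + 62))/3 = ((13 + l)/(62 + l))/3 = (13 + l)/(3*(62 + l)))
t = 9061/2322 (t = -18122/(-4644) = -18122*(-1/4644) = 9061/2322 ≈ 3.9022)
t - Z/m(j) = 9061/2322 - 41429/((13 - 121)/(3*(62 - 121))) = 9061/2322 - 41429/((⅓)*(-108)/(-59)) = 9061/2322 - 41429/((⅓)*(-1/59)*(-108)) = 9061/2322 - 41429/36/59 = 9061/2322 - 41429*59/36 = 9061/2322 - 1*2444311/36 = 9061/2322 - 2444311/36 = -315297997/4644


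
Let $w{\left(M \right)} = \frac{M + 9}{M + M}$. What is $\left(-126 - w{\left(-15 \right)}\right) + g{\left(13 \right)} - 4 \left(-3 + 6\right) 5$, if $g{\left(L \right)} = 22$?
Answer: $- \frac{7231}{5} \approx -1446.2$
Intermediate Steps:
$w{\left(M \right)} = \frac{9 + M}{2 M}$
$\left(-126 - w{\left(-15 \right)}\right) + g{\left(13 \right)} - 4 \left(-3 + 6\right) 5 = \left(-126 - \frac{9 - 15}{2 \left(-15\right)}\right) + 22 - 4 \left(-3 + 6\right) 5 = \left(-126 - \frac{1}{2} \left(- \frac{1}{15}\right) \left(-6\right)\right) + 22 \left(-4\right) 3 \cdot 5 = \left(-126 - \frac{1}{5}\right) + 22 \left(\left(-12\right) 5\right) = \left(-126 - \frac{1}{5}\right) + 22 \left(-60\right) = - \frac{631}{5} - 1320 = - \frac{7231}{5}$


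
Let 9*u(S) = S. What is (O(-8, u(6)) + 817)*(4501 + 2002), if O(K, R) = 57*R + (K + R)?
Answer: 16537129/3 ≈ 5.5124e+6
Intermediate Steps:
u(S) = S/9
O(K, R) = K + 58*R
(O(-8, u(6)) + 817)*(4501 + 2002) = ((-8 + 58*((1/9)*6)) + 817)*(4501 + 2002) = ((-8 + 58*(2/3)) + 817)*6503 = ((-8 + 116/3) + 817)*6503 = (92/3 + 817)*6503 = (2543/3)*6503 = 16537129/3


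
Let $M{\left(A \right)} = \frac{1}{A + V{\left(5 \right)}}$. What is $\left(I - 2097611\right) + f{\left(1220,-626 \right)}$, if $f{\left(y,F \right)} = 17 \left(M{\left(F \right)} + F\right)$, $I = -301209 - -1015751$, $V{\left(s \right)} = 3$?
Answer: $- \frac{868281970}{623} \approx -1.3937 \cdot 10^{6}$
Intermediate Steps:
$I = 714542$ ($I = -301209 + 1015751 = 714542$)
$M{\left(A \right)} = \frac{1}{3 + A}$ ($M{\left(A \right)} = \frac{1}{A + 3} = \frac{1}{3 + A}$)
$f{\left(y,F \right)} = 17 F + \frac{17}{3 + F}$ ($f{\left(y,F \right)} = 17 \left(\frac{1}{3 + F} + F\right) = 17 \left(F + \frac{1}{3 + F}\right) = 17 F + \frac{17}{3 + F}$)
$\left(I - 2097611\right) + f{\left(1220,-626 \right)} = \left(714542 - 2097611\right) + \frac{17 \left(1 - 626 \left(3 - 626\right)\right)}{3 - 626} = -1383069 + \frac{17 \left(1 - -389998\right)}{-623} = -1383069 + 17 \left(- \frac{1}{623}\right) \left(1 + 389998\right) = -1383069 + 17 \left(- \frac{1}{623}\right) 389999 = -1383069 - \frac{6629983}{623} = - \frac{868281970}{623}$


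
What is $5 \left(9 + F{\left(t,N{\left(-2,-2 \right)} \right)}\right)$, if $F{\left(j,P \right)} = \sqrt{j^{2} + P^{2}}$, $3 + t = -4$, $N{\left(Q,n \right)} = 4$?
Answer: $45 + 5 \sqrt{65} \approx 85.311$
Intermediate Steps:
$t = -7$ ($t = -3 - 4 = -7$)
$F{\left(j,P \right)} = \sqrt{P^{2} + j^{2}}$
$5 \left(9 + F{\left(t,N{\left(-2,-2 \right)} \right)}\right) = 5 \left(9 + \sqrt{4^{2} + \left(-7\right)^{2}}\right) = 5 \left(9 + \sqrt{16 + 49}\right) = 5 \left(9 + \sqrt{65}\right) = 45 + 5 \sqrt{65}$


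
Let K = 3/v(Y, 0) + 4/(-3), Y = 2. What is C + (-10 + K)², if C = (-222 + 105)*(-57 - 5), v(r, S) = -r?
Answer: 267073/36 ≈ 7418.7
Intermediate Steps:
K = -17/6 (K = 3/((-1*2)) + 4/(-3) = 3/(-2) + 4*(-⅓) = 3*(-½) - 4/3 = -3/2 - 4/3 = -17/6 ≈ -2.8333)
C = 7254 (C = -117*(-62) = 7254)
C + (-10 + K)² = 7254 + (-10 - 17/6)² = 7254 + (-77/6)² = 7254 + 5929/36 = 267073/36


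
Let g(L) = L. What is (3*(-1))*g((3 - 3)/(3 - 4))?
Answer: 0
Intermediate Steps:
(3*(-1))*g((3 - 3)/(3 - 4)) = (3*(-1))*((3 - 3)/(3 - 4)) = -0/(-1) = -0*(-1) = -3*0 = 0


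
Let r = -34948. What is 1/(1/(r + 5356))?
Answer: -29592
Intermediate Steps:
1/(1/(r + 5356)) = 1/(1/(-34948 + 5356)) = 1/(1/(-29592)) = 1/(-1/29592) = -29592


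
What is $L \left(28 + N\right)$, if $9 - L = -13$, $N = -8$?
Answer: $440$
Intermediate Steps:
$L = 22$ ($L = 9 - -13 = 9 + 13 = 22$)
$L \left(28 + N\right) = 22 \left(28 - 8\right) = 22 \cdot 20 = 440$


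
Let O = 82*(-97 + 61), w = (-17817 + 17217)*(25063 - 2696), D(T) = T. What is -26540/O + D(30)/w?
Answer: 1484050081/165068460 ≈ 8.9905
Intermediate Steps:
w = -13420200 (w = -600*22367 = -13420200)
O = -2952 (O = 82*(-36) = -2952)
-26540/O + D(30)/w = -26540/(-2952) + 30/(-13420200) = -26540*(-1/2952) + 30*(-1/13420200) = 6635/738 - 1/447340 = 1484050081/165068460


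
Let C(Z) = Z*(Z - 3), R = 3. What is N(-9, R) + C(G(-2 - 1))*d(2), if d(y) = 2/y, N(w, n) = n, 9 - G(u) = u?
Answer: 111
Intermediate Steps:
G(u) = 9 - u
C(Z) = Z*(-3 + Z)
N(-9, R) + C(G(-2 - 1))*d(2) = 3 + ((9 - (-2 - 1))*(-3 + (9 - (-2 - 1))))*(2/2) = 3 + ((9 - 1*(-3))*(-3 + (9 - 1*(-3))))*(2*(1/2)) = 3 + ((9 + 3)*(-3 + (9 + 3)))*1 = 3 + (12*(-3 + 12))*1 = 3 + (12*9)*1 = 3 + 108*1 = 3 + 108 = 111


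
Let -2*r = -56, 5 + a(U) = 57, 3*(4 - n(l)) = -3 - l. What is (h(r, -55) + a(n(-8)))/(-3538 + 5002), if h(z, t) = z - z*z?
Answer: -88/183 ≈ -0.48087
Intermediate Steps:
n(l) = 5 + l/3 (n(l) = 4 - (-3 - l)/3 = 4 + (1 + l/3) = 5 + l/3)
a(U) = 52 (a(U) = -5 + 57 = 52)
r = 28 (r = -½*(-56) = 28)
h(z, t) = z - z²
(h(r, -55) + a(n(-8)))/(-3538 + 5002) = (28*(1 - 1*28) + 52)/(-3538 + 5002) = (28*(1 - 28) + 52)/1464 = (28*(-27) + 52)*(1/1464) = (-756 + 52)*(1/1464) = -704*1/1464 = -88/183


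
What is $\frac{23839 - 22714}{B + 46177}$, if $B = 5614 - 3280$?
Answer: $\frac{1125}{48511} \approx 0.023191$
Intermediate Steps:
$B = 2334$
$\frac{23839 - 22714}{B + 46177} = \frac{23839 - 22714}{2334 + 46177} = \frac{1125}{48511}$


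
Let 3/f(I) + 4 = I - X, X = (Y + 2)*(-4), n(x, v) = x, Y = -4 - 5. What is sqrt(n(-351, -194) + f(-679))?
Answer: 2*I*sqrt(4928889)/237 ≈ 18.735*I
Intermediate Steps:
Y = -9
X = 28 (X = (-9 + 2)*(-4) = -7*(-4) = 28)
f(I) = 3/(-32 + I) (f(I) = 3/(-4 + (I - 1*28)) = 3/(-4 + (I - 28)) = 3/(-4 + (-28 + I)) = 3/(-32 + I))
sqrt(n(-351, -194) + f(-679)) = sqrt(-351 + 3/(-32 - 679)) = sqrt(-351 + 3/(-711)) = sqrt(-351 + 3*(-1/711)) = sqrt(-351 - 1/237) = sqrt(-83188/237) = 2*I*sqrt(4928889)/237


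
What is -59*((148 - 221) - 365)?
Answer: 25842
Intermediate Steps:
-59*((148 - 221) - 365) = -59*(-73 - 365) = -59*(-438) = 25842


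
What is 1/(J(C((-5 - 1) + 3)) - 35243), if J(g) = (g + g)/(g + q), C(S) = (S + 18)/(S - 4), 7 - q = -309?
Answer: -2197/77428901 ≈ -2.8374e-5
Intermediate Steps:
q = 316 (q = 7 - 1*(-309) = 7 + 309 = 316)
C(S) = (18 + S)/(-4 + S)
J(g) = 2*g/(316 + g) (J(g) = (g + g)/(g + 316) = (2*g)/(316 + g) = 2*g/(316 + g))
1/(J(C((-5 - 1) + 3)) - 35243) = 1/(2*((18 + ((-5 - 1) + 3))/(-4 + ((-5 - 1) + 3)))/(316 + (18 + ((-5 - 1) + 3))/(-4 + ((-5 - 1) + 3))) - 35243) = 1/(2*((18 + (-6 + 3))/(-4 + (-6 + 3)))/(316 + (18 + (-6 + 3))/(-4 + (-6 + 3))) - 35243) = 1/(2*((18 - 3)/(-4 - 3))/(316 + (18 - 3)/(-4 - 3)) - 35243) = 1/(2*(15/(-7))/(316 + 15/(-7)) - 35243) = 1/(2*(-⅐*15)/(316 - ⅐*15) - 35243) = 1/(2*(-15/7)/(316 - 15/7) - 35243) = 1/(2*(-15/7)/(2197/7) - 35243) = 1/(2*(-15/7)*(7/2197) - 35243) = 1/(-30/2197 - 35243) = 1/(-77428901/2197) = -2197/77428901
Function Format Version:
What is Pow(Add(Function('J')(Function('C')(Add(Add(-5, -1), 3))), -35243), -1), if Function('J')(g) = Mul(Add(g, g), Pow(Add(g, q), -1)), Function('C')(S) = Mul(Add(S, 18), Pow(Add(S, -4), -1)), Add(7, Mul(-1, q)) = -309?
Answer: Rational(-2197, 77428901) ≈ -2.8374e-5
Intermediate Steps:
q = 316 (q = Add(7, Mul(-1, -309)) = Add(7, 309) = 316)
Function('C')(S) = Mul(Pow(Add(-4, S), -1), Add(18, S)) (Function('C')(S) = Mul(Add(18, S), Pow(Add(-4, S), -1)) = Mul(Pow(Add(-4, S), -1), Add(18, S)))
Function('J')(g) = Mul(2, g, Pow(Add(316, g), -1)) (Function('J')(g) = Mul(Add(g, g), Pow(Add(g, 316), -1)) = Mul(Mul(2, g), Pow(Add(316, g), -1)) = Mul(2, g, Pow(Add(316, g), -1)))
Pow(Add(Function('J')(Function('C')(Add(Add(-5, -1), 3))), -35243), -1) = Pow(Add(Mul(2, Mul(Pow(Add(-4, Add(Add(-5, -1), 3)), -1), Add(18, Add(Add(-5, -1), 3))), Pow(Add(316, Mul(Pow(Add(-4, Add(Add(-5, -1), 3)), -1), Add(18, Add(Add(-5, -1), 3)))), -1)), -35243), -1) = Pow(Add(Mul(2, Mul(Pow(Add(-4, Add(-6, 3)), -1), Add(18, Add(-6, 3))), Pow(Add(316, Mul(Pow(Add(-4, Add(-6, 3)), -1), Add(18, Add(-6, 3)))), -1)), -35243), -1) = Pow(Add(Mul(2, Mul(Pow(Add(-4, -3), -1), Add(18, -3)), Pow(Add(316, Mul(Pow(Add(-4, -3), -1), Add(18, -3))), -1)), -35243), -1) = Pow(Add(Mul(2, Mul(Pow(-7, -1), 15), Pow(Add(316, Mul(Pow(-7, -1), 15)), -1)), -35243), -1) = Pow(Add(Mul(2, Mul(Rational(-1, 7), 15), Pow(Add(316, Mul(Rational(-1, 7), 15)), -1)), -35243), -1) = Pow(Add(Mul(2, Rational(-15, 7), Pow(Add(316, Rational(-15, 7)), -1)), -35243), -1) = Pow(Add(Mul(2, Rational(-15, 7), Pow(Rational(2197, 7), -1)), -35243), -1) = Pow(Add(Mul(2, Rational(-15, 7), Rational(7, 2197)), -35243), -1) = Pow(Add(Rational(-30, 2197), -35243), -1) = Pow(Rational(-77428901, 2197), -1) = Rational(-2197, 77428901)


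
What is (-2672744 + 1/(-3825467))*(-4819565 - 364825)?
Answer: 53007764300640481110/3825467 ≈ 1.3857e+13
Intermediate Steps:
(-2672744 + 1/(-3825467))*(-4819565 - 364825) = (-2672744 - 1/3825467)*(-5184390) = -10224493971449/3825467*(-5184390) = 53007764300640481110/3825467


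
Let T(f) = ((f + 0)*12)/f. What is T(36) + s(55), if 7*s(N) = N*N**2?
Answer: 166459/7 ≈ 23780.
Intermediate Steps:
s(N) = N**3/7 (s(N) = (N*N**2)/7 = N**3/7)
T(f) = 12 (T(f) = (f*12)/f = (12*f)/f = 12)
T(36) + s(55) = 12 + (1/7)*55**3 = 12 + (1/7)*166375 = 12 + 166375/7 = 166459/7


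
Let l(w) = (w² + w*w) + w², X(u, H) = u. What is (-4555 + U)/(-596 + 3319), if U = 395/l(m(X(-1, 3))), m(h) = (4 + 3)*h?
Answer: -669190/400281 ≈ -1.6718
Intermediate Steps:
m(h) = 7*h
l(w) = 3*w² (l(w) = (w² + w²) + w² = 2*w² + w² = 3*w²)
U = 395/147 (U = 395/((3*(7*(-1))²)) = 395/((3*(-7)²)) = 395/((3*49)) = 395/147 ≈ 2.6871)
(-4555 + U)/(-596 + 3319) = (-4555 + 395/147)/(-596 + 3319) = -669190/147/2723 = -669190/147*1/2723 = -669190/400281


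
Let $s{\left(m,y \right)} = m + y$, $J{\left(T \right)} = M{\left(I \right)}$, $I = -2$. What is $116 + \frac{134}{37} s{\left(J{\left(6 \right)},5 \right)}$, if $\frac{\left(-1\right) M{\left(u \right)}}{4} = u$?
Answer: $\frac{6034}{37} \approx 163.08$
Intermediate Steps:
$M{\left(u \right)} = - 4 u$
$J{\left(T \right)} = 8$ ($J{\left(T \right)} = \left(-4\right) \left(-2\right) = 8$)
$116 + \frac{134}{37} s{\left(J{\left(6 \right)},5 \right)} = 116 + \frac{134}{37} \left(8 + 5\right) = 116 + 134 \cdot \frac{1}{37} \cdot 13 = 116 + \frac{134}{37} \cdot 13 = 116 + \frac{1742}{37} = \frac{6034}{37}$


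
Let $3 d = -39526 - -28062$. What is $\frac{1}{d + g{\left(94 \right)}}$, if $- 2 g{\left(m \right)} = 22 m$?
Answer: $- \frac{3}{14566} \approx -0.00020596$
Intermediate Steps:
$g{\left(m \right)} = - 11 m$ ($g{\left(m \right)} = - \frac{22 m}{2} = - 11 m$)
$d = - \frac{11464}{3}$ ($d = \frac{-39526 - -28062}{3} = \frac{-39526 + 28062}{3} = \frac{1}{3} \left(-11464\right) = - \frac{11464}{3} \approx -3821.3$)
$\frac{1}{d + g{\left(94 \right)}} = \frac{1}{- \frac{11464}{3} - 1034} = \frac{1}{- \frac{14566}{3}} = - \frac{3}{14566}$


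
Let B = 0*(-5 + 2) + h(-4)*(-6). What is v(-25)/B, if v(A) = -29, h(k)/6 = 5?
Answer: 29/180 ≈ 0.16111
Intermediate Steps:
h(k) = 30 (h(k) = 6*5 = 30)
B = -180 (B = 0*(-5 + 2) + 30*(-6) = 0*(-3) - 180 = 0 - 180 = -180)
v(-25)/B = -29/(-180) = -29*(-1/180) = 29/180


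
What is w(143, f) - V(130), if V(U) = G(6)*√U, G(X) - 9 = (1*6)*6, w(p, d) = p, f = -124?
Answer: 143 - 45*√130 ≈ -370.08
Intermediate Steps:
G(X) = 45 (G(X) = 9 + (1*6)*6 = 9 + 6*6 = 9 + 36 = 45)
V(U) = 45*√U
w(143, f) - V(130) = 143 - 45*√130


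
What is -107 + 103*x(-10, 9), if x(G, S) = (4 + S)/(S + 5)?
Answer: -159/14 ≈ -11.357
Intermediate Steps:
x(G, S) = (4 + S)/(5 + S)
-107 + 103*x(-10, 9) = -107 + 103*((4 + 9)/(5 + 9)) = -107 + 103*(13/14) = -107 + 1339/14 = -159/14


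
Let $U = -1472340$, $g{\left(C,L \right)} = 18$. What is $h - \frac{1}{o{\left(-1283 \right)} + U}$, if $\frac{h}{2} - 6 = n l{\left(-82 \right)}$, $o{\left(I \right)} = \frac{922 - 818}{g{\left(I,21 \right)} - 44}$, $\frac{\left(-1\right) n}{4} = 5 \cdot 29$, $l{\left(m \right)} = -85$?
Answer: $\frac{145190786529}{1472344} \approx 98612.0$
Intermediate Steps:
$n = -580$ ($n = - 4 \cdot 5 \cdot 29 = \left(-4\right) 145 = -580$)
$o{\left(I \right)} = -4$ ($o{\left(I \right)} = \frac{922 - 818}{18 - 44} = \frac{104}{-26} = 104 \left(- \frac{1}{26}\right) = -4$)
$h = 98612$ ($h = 12 + 2 \left(\left(-580\right) \left(-85\right)\right) = 12 + 2 \cdot 49300 = 12 + 98600 = 98612$)
$h - \frac{1}{o{\left(-1283 \right)} + U} = 98612 - \frac{1}{-4 - 1472340} = 98612 - \frac{1}{-1472344} = 98612 - - \frac{1}{1472344} = 98612 + \frac{1}{1472344} = \frac{145190786529}{1472344}$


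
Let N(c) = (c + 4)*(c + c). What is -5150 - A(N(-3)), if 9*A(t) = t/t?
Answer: -46351/9 ≈ -5150.1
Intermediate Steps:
N(c) = 2*c*(4 + c) (N(c) = (4 + c)*(2*c) = 2*c*(4 + c))
A(t) = 1/9 (A(t) = (t/t)/9 = (1/9)*1 = 1/9)
-5150 - A(N(-3)) = -5150 - 1*1/9 = -5150 - 1/9 = -46351/9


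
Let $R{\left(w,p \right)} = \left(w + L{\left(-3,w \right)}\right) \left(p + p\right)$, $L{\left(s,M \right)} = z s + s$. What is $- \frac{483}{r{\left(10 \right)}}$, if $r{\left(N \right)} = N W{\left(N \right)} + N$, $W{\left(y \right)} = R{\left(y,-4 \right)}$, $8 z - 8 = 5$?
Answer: $\frac{483}{160} \approx 3.0187$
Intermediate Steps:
$z = \frac{13}{8}$ ($z = 1 + \frac{1}{8} \cdot 5 = 1 + \frac{5}{8} = \frac{13}{8} \approx 1.625$)
$L{\left(s,M \right)} = \frac{21 s}{8}$ ($L{\left(s,M \right)} = \frac{13 s}{8} + s = \frac{21 s}{8}$)
$R{\left(w,p \right)} = 2 p \left(- \frac{63}{8} + w\right)$ ($R{\left(w,p \right)} = \left(w + \frac{21}{8} \left(-3\right)\right) \left(p + p\right) = \left(w - \frac{63}{8}\right) 2 p = \left(- \frac{63}{8} + w\right) 2 p = 2 p \left(- \frac{63}{8} + w\right)$)
$W{\left(y \right)} = 63 - 8 y$ ($W{\left(y \right)} = \frac{1}{4} \left(-4\right) \left(-63 + 8 y\right) = 63 - 8 y$)
$r{\left(N \right)} = N + N \left(63 - 8 N\right)$ ($r{\left(N \right)} = N \left(63 - 8 N\right) + N = N + N \left(63 - 8 N\right)$)
$- \frac{483}{r{\left(10 \right)}} = - \frac{483}{8 \cdot 10 \left(8 - 10\right)} = - \frac{483}{8 \cdot 10 \left(-2\right)} = - \frac{483}{-160} = \left(-483\right) \left(- \frac{1}{160}\right) = \frac{483}{160}$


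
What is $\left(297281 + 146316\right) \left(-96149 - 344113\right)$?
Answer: $-195298902414$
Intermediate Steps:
$\left(297281 + 146316\right) \left(-96149 - 344113\right) = 443597 \left(-96149 - 344113\right) = 443597 \left(-440262\right) = -195298902414$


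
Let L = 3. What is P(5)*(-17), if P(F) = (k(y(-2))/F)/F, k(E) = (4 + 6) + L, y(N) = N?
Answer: -221/25 ≈ -8.8400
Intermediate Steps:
k(E) = 13 (k(E) = (4 + 6) + 3 = 10 + 3 = 13)
P(F) = 13/F**2 (P(F) = (13/F)/F = 13/F**2)
P(5)*(-17) = (13/5**2)*(-17) = (13*(1/25))*(-17) = (13/25)*(-17) = -221/25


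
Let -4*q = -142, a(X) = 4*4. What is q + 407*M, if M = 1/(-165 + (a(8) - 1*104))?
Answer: 1559/46 ≈ 33.891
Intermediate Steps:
a(X) = 16
q = 71/2 (q = -¼*(-142) = 71/2 ≈ 35.500)
M = -1/253 (M = 1/(-165 + (16 - 1*104)) = 1/(-165 + (16 - 104)) = 1/(-165 - 88) = 1/(-253) = -1/253 ≈ -0.0039526)
q + 407*M = 71/2 + 407*(-1/253) = 71/2 - 37/23 = 1559/46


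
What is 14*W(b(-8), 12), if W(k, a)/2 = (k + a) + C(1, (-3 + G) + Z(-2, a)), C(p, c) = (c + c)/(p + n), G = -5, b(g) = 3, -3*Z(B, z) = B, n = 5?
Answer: 3164/9 ≈ 351.56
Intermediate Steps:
Z(B, z) = -B/3
C(p, c) = 2*c/(5 + p) (C(p, c) = (c + c)/(p + 5) = (2*c)/(5 + p) = 2*c/(5 + p))
W(k, a) = -44/9 + 2*a + 2*k (W(k, a) = 2*((k + a) + 2*((-3 - 5) - ⅓*(-2))/(5 + 1)) = 2*((a + k) + 2*(-8 + ⅔)/6) = 2*((a + k) + 2*(-22/3)*(⅙)) = 2*((a + k) - 22/9) = 2*(-22/9 + a + k) = -44/9 + 2*a + 2*k)
14*W(b(-8), 12) = 14*(-44/9 + 2*12 + 2*3) = 14*(-44/9 + 24 + 6) = 14*(226/9) = 3164/9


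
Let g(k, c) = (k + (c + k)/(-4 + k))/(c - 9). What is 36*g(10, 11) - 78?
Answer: 165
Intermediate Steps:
g(k, c) = (k + (c + k)/(-4 + k))/(-9 + c)
36*g(10, 11) - 78 = 36*((11 + 10² - 3*10)/(36 - 9*10 - 4*11 + 11*10)) - 78 = 36*((11 + 100 - 30)/(36 - 90 - 44 + 110)) - 78 = 36*(81/12) - 78 = 36*((1/12)*81) - 78 = 36*(27/4) - 78 = 243 - 78 = 165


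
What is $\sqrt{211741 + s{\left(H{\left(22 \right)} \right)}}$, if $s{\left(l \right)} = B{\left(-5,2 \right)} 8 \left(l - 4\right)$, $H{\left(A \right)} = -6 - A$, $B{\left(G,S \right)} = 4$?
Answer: $3 \sqrt{23413} \approx 459.04$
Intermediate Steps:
$s{\left(l \right)} = -128 + 32 l$ ($s{\left(l \right)} = 4 \cdot 8 \left(l - 4\right) = 32 \left(-4 + l\right) = -128 + 32 l$)
$\sqrt{211741 + s{\left(H{\left(22 \right)} \right)}} = \sqrt{211741 + \left(-128 + 32 \left(-6 - 22\right)\right)} = \sqrt{211741 + \left(-128 + 32 \left(-28\right)\right)} = \sqrt{211741 - 1024} = \sqrt{210717} = 3 \sqrt{23413}$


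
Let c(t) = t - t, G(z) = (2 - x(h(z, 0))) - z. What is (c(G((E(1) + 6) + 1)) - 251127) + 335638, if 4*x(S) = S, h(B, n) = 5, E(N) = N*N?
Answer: 84511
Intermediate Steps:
E(N) = N²
x(S) = S/4
G(z) = ¾ - z (G(z) = (2 - 5/4) - z = ¾ - z)
c(t) = 0
(c(G((E(1) + 6) + 1)) - 251127) + 335638 = (0 - 251127) + 335638 = -251127 + 335638 = 84511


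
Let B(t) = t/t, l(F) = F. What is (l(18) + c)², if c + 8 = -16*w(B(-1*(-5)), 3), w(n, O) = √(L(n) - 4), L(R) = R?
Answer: -668 - 320*I*√3 ≈ -668.0 - 554.26*I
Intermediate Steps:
B(t) = 1
w(n, O) = √(-4 + n) (w(n, O) = √(n - 4) = √(-4 + n))
c = -8 - 16*I*√3 (c = -8 - 16*√(-4 + 1) = -8 - 16*I*√3 ≈ -8.0 - 27.713*I)
(l(18) + c)² = (18 + (-8 - 16*I*√3))² = (10 - 16*I*√3)²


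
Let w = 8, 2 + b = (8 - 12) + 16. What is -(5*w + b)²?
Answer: -2500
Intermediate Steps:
b = 10 (b = -2 + ((8 - 12) + 16) = -2 + (-4 + 16) = -2 + 12 = 10)
-(5*w + b)² = -(5*8 + 10)² = -(40 + 10)² = -1*50² = -1*2500 = -2500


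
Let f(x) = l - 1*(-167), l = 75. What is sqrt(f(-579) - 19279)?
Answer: I*sqrt(19037) ≈ 137.97*I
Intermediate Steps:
f(x) = 242 (f(x) = 75 - 1*(-167) = 75 + 167 = 242)
sqrt(f(-579) - 19279) = sqrt(242 - 19279) = sqrt(-19037) = I*sqrt(19037)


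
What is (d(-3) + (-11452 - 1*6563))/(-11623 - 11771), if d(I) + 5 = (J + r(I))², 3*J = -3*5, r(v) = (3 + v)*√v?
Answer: 17995/23394 ≈ 0.76921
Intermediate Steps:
r(v) = √v*(3 + v)
J = -5 (J = (-3*5)/3 = (⅓)*(-15) = -5)
d(I) = -5 + (-5 + √I*(3 + I))²
(d(-3) + (-11452 - 1*6563))/(-11623 - 11771) = ((-5 + (-5 + √(-3)*(3 - 3))²) + (-11452 - 1*6563))/(-11623 - 11771) = ((-5 + (-5 + (I*√3)*0)²) + (-11452 - 6563))/(-23394) = ((-5 + (-5 + 0)²) - 18015)*(-1/23394) = ((-5 + (-5)²) - 18015)*(-1/23394) = ((-5 + 25) - 18015)*(-1/23394) = (20 - 18015)*(-1/23394) = -17995*(-1/23394) = 17995/23394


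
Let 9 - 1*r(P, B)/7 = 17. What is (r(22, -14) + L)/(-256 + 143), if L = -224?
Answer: 280/113 ≈ 2.4779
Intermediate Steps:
r(P, B) = -56 (r(P, B) = 63 - 7*17 = 63 - 119 = -56)
(r(22, -14) + L)/(-256 + 143) = (-56 - 224)/(-256 + 143) = -280/(-113) = -280*(-1/113) = 280/113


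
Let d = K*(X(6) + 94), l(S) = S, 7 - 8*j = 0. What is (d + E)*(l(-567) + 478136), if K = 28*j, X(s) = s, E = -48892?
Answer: -22179259498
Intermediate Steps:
j = 7/8 (j = 7/8 - 1/8*0 = 7/8 + 0 = 7/8 ≈ 0.87500)
K = 49/2 (K = 28*(7/8) = 49/2 ≈ 24.500)
d = 2450 (d = 49*(6 + 94)/2 = (49/2)*100 = 2450)
(d + E)*(l(-567) + 478136) = (2450 - 48892)*(-567 + 478136) = -46442*477569 = -22179259498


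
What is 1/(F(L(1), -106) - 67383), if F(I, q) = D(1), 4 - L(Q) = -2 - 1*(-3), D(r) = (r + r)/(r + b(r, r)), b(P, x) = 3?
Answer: -2/134765 ≈ -1.4841e-5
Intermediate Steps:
D(r) = 2*r/(3 + r) (D(r) = (r + r)/(r + 3) = (2*r)/(3 + r) = 2*r/(3 + r))
L(Q) = 3 (L(Q) = 4 - (-2 - 1*(-3)) = 4 - (-2 + 3) = 4 - 1*1 = 4 - 1 = 3)
F(I, q) = ½ (F(I, q) = 2*1/(3 + 1) = 2*1/4 = 2*1*(¼) = ½)
1/(F(L(1), -106) - 67383) = 1/(½ - 67383) = 1/(-134765/2) = -2/134765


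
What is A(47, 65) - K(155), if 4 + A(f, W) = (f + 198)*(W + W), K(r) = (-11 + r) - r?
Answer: 31857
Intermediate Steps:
K(r) = -11
A(f, W) = -4 + 2*W*(198 + f) (A(f, W) = -4 + (f + 198)*(W + W) = -4 + (198 + f)*(2*W) = -4 + 2*W*(198 + f))
A(47, 65) - K(155) = (-4 + 396*65 + 2*65*47) - 1*(-11) = (-4 + 25740 + 6110) + 11 = 31846 + 11 = 31857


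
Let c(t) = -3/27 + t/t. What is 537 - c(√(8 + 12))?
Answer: 4825/9 ≈ 536.11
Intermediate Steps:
c(t) = 8/9 (c(t) = -3*1/27 + 1 = -⅑ + 1 = 8/9)
537 - c(√(8 + 12)) = 537 - 1*8/9 = 537 - 8/9 = 4825/9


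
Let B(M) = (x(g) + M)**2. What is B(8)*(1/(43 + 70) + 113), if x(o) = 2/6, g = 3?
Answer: 7981250/1017 ≈ 7847.8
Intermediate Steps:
x(o) = 1/3 (x(o) = 2*(1/6) = 1/3)
B(M) = (1/3 + M)**2
B(8)*(1/(43 + 70) + 113) = ((1 + 3*8)**2/9)*(1/(43 + 70) + 113) = ((1 + 24)**2/9)*(1/113 + 113) = ((1/9)*25**2)*(1/113 + 113) = ((1/9)*625)*(12770/113) = (625/9)*(12770/113) = 7981250/1017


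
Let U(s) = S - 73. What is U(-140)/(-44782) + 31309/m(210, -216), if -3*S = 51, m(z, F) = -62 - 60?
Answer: -701034329/2731702 ≈ -256.63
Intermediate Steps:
m(z, F) = -122
S = -17 (S = -⅓*51 = -17)
U(s) = -90 (U(s) = -17 - 73 = -90)
U(-140)/(-44782) + 31309/m(210, -216) = -90/(-44782) + 31309/(-122) = -90*(-1/44782) + 31309*(-1/122) = 45/22391 - 31309/122 = -701034329/2731702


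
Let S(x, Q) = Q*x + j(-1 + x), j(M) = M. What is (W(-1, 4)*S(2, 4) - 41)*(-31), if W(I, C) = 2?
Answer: 713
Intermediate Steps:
S(x, Q) = -1 + x + Q*x (S(x, Q) = Q*x + (-1 + x) = -1 + x + Q*x)
(W(-1, 4)*S(2, 4) - 41)*(-31) = (2*(-1 + 2 + 4*2) - 41)*(-31) = (2*(-1 + 2 + 8) - 41)*(-31) = (2*9 - 41)*(-31) = (18 - 41)*(-31) = -23*(-31) = 713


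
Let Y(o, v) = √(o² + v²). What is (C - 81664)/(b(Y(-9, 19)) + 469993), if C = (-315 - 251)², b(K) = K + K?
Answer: 37394523052/73631139427 - 159128*√442/73631139427 ≈ 0.50782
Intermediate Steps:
b(K) = 2*K
C = 320356 (C = (-566)² = 320356)
(C - 81664)/(b(Y(-9, 19)) + 469993) = (320356 - 81664)/(2*√((-9)² + 19²) + 469993) = 238692/(2*√(81 + 361) + 469993) = 238692/(2*√442 + 469993) = 238692/(469993 + 2*√442)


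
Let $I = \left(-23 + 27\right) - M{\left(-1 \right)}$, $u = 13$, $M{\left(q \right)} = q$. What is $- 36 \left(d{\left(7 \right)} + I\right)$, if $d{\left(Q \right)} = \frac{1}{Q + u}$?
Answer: $- \frac{909}{5} \approx -181.8$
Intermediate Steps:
$d{\left(Q \right)} = \frac{1}{13 + Q}$ ($d{\left(Q \right)} = \frac{1}{Q + 13} = \frac{1}{13 + Q}$)
$I = 5$ ($I = \left(-23 + 27\right) - -1 = 4 + 1 = 5$)
$- 36 \left(d{\left(7 \right)} + I\right) = - 36 \left(\frac{1}{13 + 7} + 5\right) = - 36 \left(\frac{1}{20} + 5\right) = \left(-36\right) \frac{101}{20} = - \frac{909}{5}$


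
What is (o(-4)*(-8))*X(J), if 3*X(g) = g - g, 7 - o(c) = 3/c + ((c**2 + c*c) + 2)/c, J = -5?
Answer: 0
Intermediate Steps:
o(c) = 7 - 3/c - (2 + 2*c**2)/c (o(c) = 7 - (3/c + ((c**2 + c*c) + 2)/c) = 7 - (3/c + ((c**2 + c**2) + 2)/c) = 7 - (3/c + (2*c**2 + 2)/c) = 7 - (3/c + (2 + 2*c**2)/c) = 7 + (-3/c - (2 + 2*c**2)/c) = 7 - 3/c - (2 + 2*c**2)/c)
X(g) = 0 (X(g) = (g - g)/3 = (1/3)*0 = 0)
(o(-4)*(-8))*X(J) = ((7 - 5/(-4) - 2*(-4))*(-8))*0 = ((7 - 5*(-1/4) + 8)*(-8))*0 = ((7 + 5/4 + 8)*(-8))*0 = ((65/4)*(-8))*0 = -130*0 = 0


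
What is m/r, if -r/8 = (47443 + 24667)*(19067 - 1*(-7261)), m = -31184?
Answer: 1949/949256040 ≈ 2.0532e-6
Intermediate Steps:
r = -15188096640 (r = -8*(47443 + 24667)*(19067 - 1*(-7261)) = -576880*(19067 + 7261) = -576880*26328 = -8*1898512080 = -15188096640)
m/r = -31184/(-15188096640) = -31184*(-1/15188096640) = 1949/949256040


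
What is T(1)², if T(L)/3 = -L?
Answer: 9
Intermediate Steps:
T(L) = -3*L (T(L) = 3*(-L) = -3*L)
T(1)² = (-3*1)² = (-3)² = 9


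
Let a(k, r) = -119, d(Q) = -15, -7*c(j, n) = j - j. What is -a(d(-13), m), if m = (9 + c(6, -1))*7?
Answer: 119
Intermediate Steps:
c(j, n) = 0 (c(j, n) = -(j - j)/7 = -⅐*0 = 0)
m = 63 (m = (9 + 0)*7 = 9*7 = 63)
-a(d(-13), m) = -1*(-119) = 119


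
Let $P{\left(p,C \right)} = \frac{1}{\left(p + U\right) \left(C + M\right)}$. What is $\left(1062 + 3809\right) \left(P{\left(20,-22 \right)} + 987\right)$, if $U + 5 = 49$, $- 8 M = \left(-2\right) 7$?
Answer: $\frac{6230744521}{1296} \approx 4.8077 \cdot 10^{6}$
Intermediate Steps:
$M = \frac{7}{4}$ ($M = - \frac{\left(-2\right) 7}{8} = \left(- \frac{1}{8}\right) \left(-14\right) = \frac{7}{4} \approx 1.75$)
$U = 44$ ($U = -5 + 49 = 44$)
$P{\left(p,C \right)} = \frac{1}{\left(44 + p\right) \left(\frac{7}{4} + C\right)}$ ($P{\left(p,C \right)} = \frac{1}{\left(p + 44\right) \left(C + \frac{7}{4}\right)} = \frac{1}{\left(44 + p\right) \left(\frac{7}{4} + C\right)}$)
$\left(1062 + 3809\right) \left(P{\left(20,-22 \right)} + 987\right) = \left(1062 + 3809\right) \left(\frac{4}{308 + 7 \cdot 20 + 176 \left(-22\right) + 4 \left(-22\right) 20} + 987\right) = 4871 \left(\frac{4}{308 + 140 - 3872 - 1760} + 987\right) = 4871 \left(\frac{4}{-5184} + 987\right) = 4871 \left(4 \left(- \frac{1}{5184}\right) + 987\right) = 4871 \left(- \frac{1}{1296} + 987\right) = 4871 \cdot \frac{1279151}{1296} = \frac{6230744521}{1296}$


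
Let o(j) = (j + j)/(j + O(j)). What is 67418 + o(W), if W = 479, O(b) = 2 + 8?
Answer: 32968360/489 ≈ 67420.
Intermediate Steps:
O(b) = 10
o(j) = 2*j/(10 + j) (o(j) = (j + j)/(j + 10) = (2*j)/(10 + j) = 2*j/(10 + j))
67418 + o(W) = 67418 + 2*479/(10 + 479) = 67418 + 2*479/489 = 67418 + 2*479*(1/489) = 67418 + 958/489 = 32968360/489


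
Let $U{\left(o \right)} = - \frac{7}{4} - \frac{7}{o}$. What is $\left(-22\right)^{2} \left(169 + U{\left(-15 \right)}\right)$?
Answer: $\frac{1217623}{15} \approx 81175.0$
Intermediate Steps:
$U{\left(o \right)} = - \frac{7}{4} - \frac{7}{o}$ ($U{\left(o \right)} = \left(-7\right) \frac{1}{4} - \frac{7}{o} = - \frac{7}{4} - \frac{7}{o}$)
$\left(-22\right)^{2} \left(169 + U{\left(-15 \right)}\right) = \left(-22\right)^{2} \left(169 - \left(\frac{7}{4} + \frac{7}{-15}\right)\right) = 484 \left(169 - \frac{77}{60}\right) = 484 \cdot \frac{10063}{60} = \frac{1217623}{15}$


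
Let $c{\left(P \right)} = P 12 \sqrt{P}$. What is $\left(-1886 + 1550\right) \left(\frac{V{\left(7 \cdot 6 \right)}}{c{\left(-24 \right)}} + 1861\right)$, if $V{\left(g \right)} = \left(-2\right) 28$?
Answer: $-625296 + \frac{49 i \sqrt{6}}{9} \approx -6.253 \cdot 10^{5} + 13.336 i$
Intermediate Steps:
$c{\left(P \right)} = 12 P^{\frac{3}{2}}$ ($c{\left(P \right)} = 12 P \sqrt{P} = 12 P^{\frac{3}{2}}$)
$V{\left(g \right)} = -56$
$\left(-1886 + 1550\right) \left(\frac{V{\left(7 \cdot 6 \right)}}{c{\left(-24 \right)}} + 1861\right) = \left(-1886 + 1550\right) \left(- \frac{56}{12 \left(-24\right)^{\frac{3}{2}}} + 1861\right) = - 336 \left(- \frac{56}{12 \left(- 48 i \sqrt{6}\right)} + 1861\right) = - 336 \left(- \frac{56}{\left(-576\right) i \sqrt{6}} + 1861\right) = - 336 \left(- 56 \frac{i \sqrt{6}}{3456} + 1861\right) = - 336 \left(- \frac{7 i \sqrt{6}}{432} + 1861\right) = - 336 \left(1861 - \frac{7 i \sqrt{6}}{432}\right) = -625296 + \frac{49 i \sqrt{6}}{9}$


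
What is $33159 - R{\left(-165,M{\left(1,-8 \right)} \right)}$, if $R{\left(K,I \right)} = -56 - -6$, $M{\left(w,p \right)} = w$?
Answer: $33209$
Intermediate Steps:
$R{\left(K,I \right)} = -50$ ($R{\left(K,I \right)} = -56 + 6 = -50$)
$33159 - R{\left(-165,M{\left(1,-8 \right)} \right)} = 33159 - -50 = 33159 + 50 = 33209$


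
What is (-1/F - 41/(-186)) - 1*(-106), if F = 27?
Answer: 177751/1674 ≈ 106.18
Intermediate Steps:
(-1/F - 41/(-186)) - 1*(-106) = (-1/27 - 41/(-186)) - 1*(-106) = (-1*1/27 - 41*(-1/186)) + 106 = (-1/27 + 41/186) + 106 = 307/1674 + 106 = 177751/1674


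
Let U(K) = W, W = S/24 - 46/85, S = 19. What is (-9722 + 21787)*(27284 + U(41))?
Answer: 134307268723/408 ≈ 3.2918e+8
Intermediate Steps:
W = 511/2040 (W = 19/24 - 46/85 = 511/2040 ≈ 0.25049)
U(K) = 511/2040
(-9722 + 21787)*(27284 + U(41)) = (-9722 + 21787)*(27284 + 511/2040) = 12065*(55659871/2040) = 134307268723/408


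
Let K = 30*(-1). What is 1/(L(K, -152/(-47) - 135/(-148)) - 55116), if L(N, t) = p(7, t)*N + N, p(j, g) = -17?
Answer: -1/54636 ≈ -1.8303e-5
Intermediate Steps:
K = -30
L(N, t) = -16*N (L(N, t) = -17*N + N = -16*N)
1/(L(K, -152/(-47) - 135/(-148)) - 55116) = 1/(-16*(-30) - 55116) = 1/(480 - 55116) = 1/(-54636) = -1/54636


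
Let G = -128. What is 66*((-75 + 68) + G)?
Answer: -8910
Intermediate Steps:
66*((-75 + 68) + G) = 66*((-75 + 68) - 128) = 66*(-7 - 128) = 66*(-135) = -8910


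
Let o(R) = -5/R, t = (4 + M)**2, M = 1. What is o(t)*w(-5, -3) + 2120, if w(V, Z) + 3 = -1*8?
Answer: 10611/5 ≈ 2122.2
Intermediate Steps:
w(V, Z) = -11 (w(V, Z) = -3 - 1*8 = -3 - 8 = -11)
t = 25 (t = (4 + 1)**2 = 5**2 = 25)
o(t)*w(-5, -3) + 2120 = -5/25*(-11) + 2120 = -5*1/25*(-11) + 2120 = -1/5*(-11) + 2120 = 11/5 + 2120 = 10611/5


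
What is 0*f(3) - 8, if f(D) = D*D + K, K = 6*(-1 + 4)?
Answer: -8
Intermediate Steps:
K = 18 (K = 6*3 = 18)
f(D) = 18 + D² (f(D) = D*D + 18 = D² + 18 = 18 + D²)
0*f(3) - 8 = 0*(18 + 3²) - 8 = 0*(18 + 9) - 8 = 0*27 - 8 = 0 - 8 = -8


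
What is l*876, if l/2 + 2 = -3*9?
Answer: -50808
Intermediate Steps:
l = -58 (l = -4 + 2*(-3*9) = -4 + 2*(-27) = -4 - 54 = -58)
l*876 = -58*876 = -50808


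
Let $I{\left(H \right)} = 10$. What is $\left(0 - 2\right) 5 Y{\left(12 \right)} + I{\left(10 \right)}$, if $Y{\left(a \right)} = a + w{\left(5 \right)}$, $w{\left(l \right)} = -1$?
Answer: $-100$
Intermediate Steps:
$Y{\left(a \right)} = -1 + a$ ($Y{\left(a \right)} = a - 1 = -1 + a$)
$\left(0 - 2\right) 5 Y{\left(12 \right)} + I{\left(10 \right)} = \left(0 - 2\right) 5 \left(-1 + 12\right) + 10 = \left(-2\right) 5 \cdot 11 + 10 = \left(-10\right) 11 + 10 = -110 + 10 = -100$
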